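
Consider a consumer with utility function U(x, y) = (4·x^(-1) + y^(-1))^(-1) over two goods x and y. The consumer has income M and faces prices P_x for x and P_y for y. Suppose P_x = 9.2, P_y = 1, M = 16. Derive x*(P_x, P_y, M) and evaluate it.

MRS = MU_x/MU_y = 4·(y/x)^(2). Set equal to P_x/P_y.
Hence y/x = ((1/4)·P_x/P_y)^(1/(2)), i.e. raised to the 0.5 power.
Substitute y = (y/x)·x into the budget: x* = M/(P_x + P_y·(y/x)).
Numerically y/x = 1.516575, so x* = 16/(9.2 + 1·1.516575) = 1.493.

x* = 1.493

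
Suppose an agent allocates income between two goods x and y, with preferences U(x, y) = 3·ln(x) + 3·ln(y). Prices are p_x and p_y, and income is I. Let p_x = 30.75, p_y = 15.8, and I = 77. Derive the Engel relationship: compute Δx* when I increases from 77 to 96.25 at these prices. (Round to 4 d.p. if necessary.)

MU_x/MU_y = (3·y)/(3·x); tangency sets this equal to p_x/p_y.
Rearranging, p_y·y = p_x·x. Substituting into the budget gives p_x·x·(1 + 1) = I.
Demand: x*(p_x,p_y,I) = 0.5·I/p_x and y* = 0.5·I/p_y.
At p_x=30.75, p_y=15.8, I=77: x* = 0.5·77/30.75 = 1.252.
At I' = 96.25: x* = 1.565. Change: 1.565 − 1.252 = 0.313.

Δx* = 0.313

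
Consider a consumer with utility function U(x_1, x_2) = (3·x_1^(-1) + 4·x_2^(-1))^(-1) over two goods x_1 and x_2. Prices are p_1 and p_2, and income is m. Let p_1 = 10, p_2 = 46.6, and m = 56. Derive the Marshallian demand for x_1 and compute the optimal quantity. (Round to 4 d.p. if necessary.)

x_1* = 1.6034

From the CES first-order condition, (3/4)·(x_2/x_1)^(2) = p_1/p_2.
Solve for the ratio: x_2/x_1 = [(4/3)·p_1/p_2]^(0.5).
Substitute x_2 = (x_2/x_1)·x_1 into the budget: x_1* = m/(p_1 + p_2·(x_2/x_1)).
Numerically x_2/x_1 = 0.534905, so x_1* = 56/(10 + 46.6·0.534905) = 1.6034.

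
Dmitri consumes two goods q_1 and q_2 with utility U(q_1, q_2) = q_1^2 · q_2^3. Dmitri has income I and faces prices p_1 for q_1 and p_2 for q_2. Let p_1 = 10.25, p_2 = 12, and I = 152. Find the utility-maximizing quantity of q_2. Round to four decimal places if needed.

MU_q_1/MU_q_2 = (2·q_2)/(3·q_1); tangency sets this equal to p_1/p_2.
Rearranging, p_2·q_2 = (3/2)·p_1·q_1. Substituting into the budget gives p_1·q_1·(1 + (3/2)) = I.
Demand: q_1*(p_1,p_2,I) = 0.4·I/p_1 and q_2* = 0.6·I/p_2.
At p_1=10.25, p_2=12, I=152: q_2* = 0.6·152/12 = 7.6.

q_2* = 7.6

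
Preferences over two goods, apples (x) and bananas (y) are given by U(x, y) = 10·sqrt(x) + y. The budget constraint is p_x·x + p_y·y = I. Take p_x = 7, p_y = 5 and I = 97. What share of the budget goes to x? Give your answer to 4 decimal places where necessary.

Utility is quasi-linear in y; the FOC for x is 5/√x = p_x/p_y.
Thus x* = (5·p_y/p_x)² — independent of I — with the rest of income spent on y.
Plugging in: x* = (5·5/7)² = 12.7551, y* = 1.5429.
Expenditure on x: 7·12.7551 = 89.2857; share = 0.9205.

share on x = 0.9205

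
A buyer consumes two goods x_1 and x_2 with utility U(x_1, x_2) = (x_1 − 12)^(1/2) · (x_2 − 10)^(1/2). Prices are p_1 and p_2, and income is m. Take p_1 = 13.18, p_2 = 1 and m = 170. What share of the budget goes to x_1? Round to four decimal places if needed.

Let x_1' = x_1−12, x_2' = x_2−10. MRS = x_2'/x_1' = p_1/p_2.
Substituting into the budget: x_1* = 12 + 0.5·(m − 12·p_1 − 10·p_2)/p_1, and x_2* = 10 + 0.5·(…)/p_2.
Discretionary income = 170 − 12·13.18 − 10·1 = 1.84; x_1* = 12 + 0.5·1.84/13.18 = 12.0698; x_2* = 10 + 0.5·1.84/1 = 10.92.
Expenditure on x_1: 13.18·12.0698 = 159.08; share = 0.9358.

share on x_1 = 0.9358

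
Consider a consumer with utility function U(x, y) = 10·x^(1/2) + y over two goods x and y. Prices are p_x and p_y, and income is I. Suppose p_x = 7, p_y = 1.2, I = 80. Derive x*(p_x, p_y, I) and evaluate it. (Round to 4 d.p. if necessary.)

MU_x = 5/√x, MU_y = 1. Tangency: 5/√x = p_x/p_y.
Thus x* = (5·p_y/p_x)² — independent of I — with the rest of income spent on y.
Plugging in: x* = (5·1.2/7)² = 0.7347.

x* = 0.7347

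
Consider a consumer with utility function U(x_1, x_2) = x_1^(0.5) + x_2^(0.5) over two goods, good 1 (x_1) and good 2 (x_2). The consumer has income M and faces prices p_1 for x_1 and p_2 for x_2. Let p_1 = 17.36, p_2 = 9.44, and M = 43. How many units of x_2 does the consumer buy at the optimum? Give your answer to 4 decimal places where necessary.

x_2* = 2.9506

With the ratio pinned down, the budget gives x_1* = M/(p_1 + p_2·(x_2/x_1)) and x_2* = (x_2/x_1)·x_1*.
Numerically x_2/x_1 = 3.381859, so x_1* = 43/(17.36 + 9.44·3.381859) = 0.8725 and x_2* = 3.381859·0.8725 = 2.9506.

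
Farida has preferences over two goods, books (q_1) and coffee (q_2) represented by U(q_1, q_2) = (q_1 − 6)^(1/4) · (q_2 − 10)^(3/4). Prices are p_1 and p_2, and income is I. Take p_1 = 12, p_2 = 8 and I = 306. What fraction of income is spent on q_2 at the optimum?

Substituting into the budget: q_1* = 6 + 0.25·(I − 6·p_1 − 10·p_2)/p_1, and q_2* = 10 + 0.75·(…)/p_2.
Discretionary income = 306 − 6·12 − 10·8 = 154; q_1* = 6 + 0.25·154/12 = 9.2083; q_2* = 10 + 0.75·154/8 = 24.4375.
Expenditure on q_2: 8·24.4375 = 195.5; share = 0.6389.

share on q_2 = 0.6389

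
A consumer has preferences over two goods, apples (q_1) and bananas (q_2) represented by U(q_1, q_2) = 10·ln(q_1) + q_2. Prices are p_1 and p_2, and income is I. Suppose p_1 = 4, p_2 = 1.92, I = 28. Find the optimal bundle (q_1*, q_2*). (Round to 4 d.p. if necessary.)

q_1* = 4.8, q_2* = 4.5833

MU_q_1 = 10/q_1, MU_q_2 = 1. Tangency: 10/q_1 = p_1/p_2.
So q_1*(p_1,p_2) = 10·p_2/p_1, independent of income; and q_2* = (I − 10·p_2)/p_2.
At the given prices: q_1* = 10·1.92/4 = 4.8, and q_2* = 4.5833.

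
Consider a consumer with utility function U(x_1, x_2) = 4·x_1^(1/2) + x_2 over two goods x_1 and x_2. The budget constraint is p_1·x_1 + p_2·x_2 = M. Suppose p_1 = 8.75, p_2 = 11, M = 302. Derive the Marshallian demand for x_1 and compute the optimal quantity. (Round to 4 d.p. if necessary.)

MU_x_1 = 2/√x_1, MU_x_2 = 1. Tangency: 2/√x_1 = p_1/p_2.
Solve: √x_1 = 2·p_2/p_1, so x_1*(p_1,p_2) = (2·p_2/p_1)², and x_2* = (M − p_1·x_1*)/p_2.
Plugging in: x_1* = (2·11/8.75)² = 6.3216.

x_1* = 6.3216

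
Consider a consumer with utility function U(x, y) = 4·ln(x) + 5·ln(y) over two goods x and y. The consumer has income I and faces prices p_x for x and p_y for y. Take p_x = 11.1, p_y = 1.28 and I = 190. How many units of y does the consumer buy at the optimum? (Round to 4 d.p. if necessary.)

y* = 82.4653

Tangency: MRS = (4/5)·y/x = p_x/p_y.
So 4·p_y·y = 5·p_x·x; combined with the budget, a share 4/9 of income goes to x.
Demand: x*(p_x,p_y,I) = 4/9·I/p_x and y* = 5/9·I/p_y.
At p_x=11.1, p_y=1.28, I=190: y* = 5/9·190/1.28 = 82.4653.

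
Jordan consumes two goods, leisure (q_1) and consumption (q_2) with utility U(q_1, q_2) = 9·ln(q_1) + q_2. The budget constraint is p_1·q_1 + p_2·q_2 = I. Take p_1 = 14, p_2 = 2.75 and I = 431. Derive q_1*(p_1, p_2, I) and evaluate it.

Set MRS = p_1/p_2: (9/q_1)/1 = p_1/p_2.
So q_1*(p_1,p_2) = 9·p_2/p_1, independent of income; and q_2* = (I − 9·p_2)/p_2.
At the given prices: q_1* = 9·2.75/14 = 1.7679.

q_1* = 1.7679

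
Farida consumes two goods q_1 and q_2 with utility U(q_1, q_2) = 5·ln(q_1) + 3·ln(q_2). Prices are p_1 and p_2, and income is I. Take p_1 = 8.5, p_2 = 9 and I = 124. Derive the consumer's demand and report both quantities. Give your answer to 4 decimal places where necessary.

q_1* = 9.1176, q_2* = 5.1667

The MRS is (5/3)·q_2/q_1. Set MRS = p_1/p_2.
So 5·p_2·q_2 = 3·p_1·q_1; combined with the budget, a share 0.625 of income goes to q_1.
Demand: q_1*(p_1,p_2,I) = 0.625·I/p_1 and q_2* = 0.375·I/p_2.
At p_1=8.5, p_2=9, I=124: q_1* = 0.625·124/8.5 = 9.1176, q_2* = 5.1667.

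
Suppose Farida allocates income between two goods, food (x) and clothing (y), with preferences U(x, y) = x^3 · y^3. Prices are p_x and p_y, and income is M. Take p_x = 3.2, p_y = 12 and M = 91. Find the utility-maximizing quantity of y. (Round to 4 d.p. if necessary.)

y* = 3.7917

MU_x/MU_y = (3·y)/(3·x); tangency sets this equal to p_x/p_y.
Rearranging, p_y·y = p_x·x. Substituting into the budget gives p_x·x·(1 + 1) = M.
Demand: x*(p_x,p_y,M) = 0.5·M/p_x and y* = 0.5·M/p_y.
At p_x=3.2, p_y=12, M=91: y* = 0.5·91/12 = 3.7917.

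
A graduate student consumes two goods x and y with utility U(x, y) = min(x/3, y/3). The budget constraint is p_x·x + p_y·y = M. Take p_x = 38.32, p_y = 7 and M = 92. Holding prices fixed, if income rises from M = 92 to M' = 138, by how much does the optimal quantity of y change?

With perfect complements, no substitution: consume in ratio x:y = 3:3.
Budget: p_x·x + p_y·x = M, so (3·p_x + 3·p_y)·x = 3·M.
Demand: x*(p_x,p_y,M) = 3·M/(3·p_x + 3·p_y), y* = 3·M/(3·p_x + 3·p_y).
Here 3·38.32 + 3·7 = 135.96, giving y* = 2.03.
At M' = 138: y* = 3.045. Change: 3.045 − 2.03 = 1.015.

Δy* = 1.015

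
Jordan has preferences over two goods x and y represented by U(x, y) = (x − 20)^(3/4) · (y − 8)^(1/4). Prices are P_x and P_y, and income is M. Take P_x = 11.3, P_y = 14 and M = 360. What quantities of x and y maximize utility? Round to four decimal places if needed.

MRS = 3·(y−8)/(x−20). Tangency with P_x/P_y gives y−8 = (1/3)·(P_x/P_y)·(x−20).
After buying the subsistence bundle (20, 8), a share 0.75 of the remaining income goes to x: x* = 20 + 0.75·(M − 20P_x − 8P_y)/P_x.
Discretionary income = 360 − 20·11.3 − 8·14 = 22; x* = 20 + 0.75·22/11.3 = 21.4602; y* = 8 + 0.25·22/14 = 8.3929.

x* = 21.4602, y* = 8.3929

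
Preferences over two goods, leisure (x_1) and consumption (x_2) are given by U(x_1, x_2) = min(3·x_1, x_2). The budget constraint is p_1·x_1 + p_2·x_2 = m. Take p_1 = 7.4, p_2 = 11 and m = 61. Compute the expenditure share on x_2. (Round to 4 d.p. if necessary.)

share on x_2 = 0.8168

With perfect complements, no substitution: consume in ratio x_1:x_2 = 1:3.
Budget: p_1·x_1 + p_2·3·x_1 = m, so (p_1 + 3·p_2)·x_1 = m.
Demand: x_1*(p_1,p_2,m) = m/(p_1 + 3·p_2), x_2* = 3·m/(p_1 + 3·p_2).
Here 7.4 + 3·11 = 40.4, giving x_1* = 1.5099 and x_2* = 4.5297.
Expenditure on x_2: 11·4.5297 = 49.8267; share = 0.8168.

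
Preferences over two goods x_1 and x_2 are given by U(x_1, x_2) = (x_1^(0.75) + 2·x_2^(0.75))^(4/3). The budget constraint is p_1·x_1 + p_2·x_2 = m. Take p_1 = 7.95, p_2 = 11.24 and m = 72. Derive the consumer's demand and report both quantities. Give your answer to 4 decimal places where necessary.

x_1* = 1.3596, x_2* = 5.4441

From the CES first-order condition, (1/2)·(x_2/x_1)^(0.25) = p_1/p_2.
Hence x_2/x_1 = (2·p_1/p_2)^(1/(0.25)), i.e. raised to the 4 power.
With the ratio pinned down, the budget gives x_1* = m/(p_1 + p_2·(x_2/x_1)) and x_2* = (x_2/x_1)·x_1*.
Numerically x_2/x_1 = 4.004269, so x_1* = 72/(7.95 + 11.24·4.004269) = 1.3596 and x_2* = 4.004269·1.3596 = 5.4441.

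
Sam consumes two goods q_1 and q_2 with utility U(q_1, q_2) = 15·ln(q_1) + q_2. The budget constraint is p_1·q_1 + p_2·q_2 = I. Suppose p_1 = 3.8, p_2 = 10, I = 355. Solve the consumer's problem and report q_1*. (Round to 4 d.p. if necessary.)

q_1* = 39.4737

Set MRS = p_1/p_2: (15/q_1)/1 = p_1/p_2.
So q_1*(p_1,p_2) = 15·p_2/p_1, independent of income; and q_2* = (I − 15·p_2)/p_2.
At the given prices: q_1* = 15·10/3.8 = 39.4737.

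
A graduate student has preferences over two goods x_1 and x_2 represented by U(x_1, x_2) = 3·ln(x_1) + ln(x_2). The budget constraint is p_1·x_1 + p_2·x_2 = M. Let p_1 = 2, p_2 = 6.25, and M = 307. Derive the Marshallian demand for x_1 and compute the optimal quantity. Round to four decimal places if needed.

Tangency: MRS = 3·x_2/x_1 = p_1/p_2.
Rearranging, p_2·x_2 = (1/3)·p_1·x_1. Substituting into the budget gives p_1·x_1·(1 + (1/3)) = M.
Demand: x_1*(p_1,p_2,M) = 0.75·M/p_1 and x_2* = 0.25·M/p_2.
At p_1=2, p_2=6.25, M=307: x_1* = 0.75·307/2 = 115.125.

x_1* = 115.125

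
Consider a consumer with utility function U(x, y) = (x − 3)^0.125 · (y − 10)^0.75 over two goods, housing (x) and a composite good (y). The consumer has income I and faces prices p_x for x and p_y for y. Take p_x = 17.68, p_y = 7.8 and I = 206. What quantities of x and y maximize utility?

This is Cobb-Douglas in (x−3, y−10): tangency gives 0.125·p_y·(y−10) = 0.75·p_x·(x−3).
After buying the subsistence bundle (3, 10), a share 1/7 of the remaining income goes to x: x* = 3 + 1/7·(I − 3p_x − 10p_y)/p_x.
Discretionary income = 206 − 3·17.68 − 10·7.8 = 74.96; x* = 3 + 1/7·74.96/17.68 = 3.6057; y* = 10 + 6/7·74.96/7.8 = 18.2374.

x* = 3.6057, y* = 18.2374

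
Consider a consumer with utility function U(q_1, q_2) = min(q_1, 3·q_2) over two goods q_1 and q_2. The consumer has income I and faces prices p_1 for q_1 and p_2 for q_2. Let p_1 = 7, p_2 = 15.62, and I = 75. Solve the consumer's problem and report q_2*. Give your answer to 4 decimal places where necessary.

With perfect complements, no substitution: consume in ratio q_1:q_2 = 3:1.
Budget: p_1·q_1 + p_2·(1/3)·q_1 = I, so (3·p_1 + p_2)·q_1 = 3·I.
Demand: q_1*(p_1,p_2,I) = 3·I/(3·p_1 + p_2), q_2* = I/(3·p_1 + p_2).
Here 3·7 + 15.62 = 36.62, giving q_2* = 2.0481.

q_2* = 2.0481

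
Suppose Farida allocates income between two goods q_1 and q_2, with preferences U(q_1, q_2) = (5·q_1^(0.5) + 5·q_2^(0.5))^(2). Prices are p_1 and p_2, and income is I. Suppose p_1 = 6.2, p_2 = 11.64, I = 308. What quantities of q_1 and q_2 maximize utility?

MU_q_1 ∝ 5·q_1^(-0.5), MU_q_2 ∝ 5·q_2^(-0.5), so MRS = (q_2/q_1)^(0.5) = p_1/p_2.
Solve for the ratio: q_2/q_1 = [p_1/p_2]^(2).
Substitute q_2 = (q_2/q_1)·q_1 into the budget: q_1* = I/(p_1 + p_2·(q_2/q_1)).
Numerically q_2/q_1 = 0.283712, so q_1* = 308/(6.2 + 11.64·0.283712) = 32.4128 and q_2* = 0.283712·32.4128 = 9.1959.

q_1* = 32.4128, q_2* = 9.1959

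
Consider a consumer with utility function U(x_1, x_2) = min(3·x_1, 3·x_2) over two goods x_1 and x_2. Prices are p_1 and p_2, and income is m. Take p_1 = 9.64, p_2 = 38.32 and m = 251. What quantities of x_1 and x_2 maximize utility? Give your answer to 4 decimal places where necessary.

With perfect complements, no substitution: consume in ratio x_1:x_2 = 3:3.
Budget: p_1·x_1 + p_2·x_1 = m, so (3·p_1 + 3·p_2)·x_1 = 3·m.
Demand: x_1*(p_1,p_2,m) = 3·m/(3·p_1 + 3·p_2), x_2* = 3·m/(3·p_1 + 3·p_2).
Here 3·9.64 + 3·38.32 = 143.88, giving x_1* = 5.2335 and x_2* = 5.2335.

x_1* = 5.2335, x_2* = 5.2335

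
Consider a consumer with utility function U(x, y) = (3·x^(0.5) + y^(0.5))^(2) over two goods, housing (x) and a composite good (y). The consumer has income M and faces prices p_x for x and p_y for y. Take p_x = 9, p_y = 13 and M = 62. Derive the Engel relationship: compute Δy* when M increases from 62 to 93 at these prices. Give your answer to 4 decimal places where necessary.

Δy* = 0.1703

MRS = MU_x/MU_y = 3·(y/x)^(0.5). Set equal to p_x/p_y.
Hence y/x = ((1/3)·p_x/p_y)^(1/(0.5)), i.e. raised to the 2 power.
Substitute y = (y/x)·x into the budget: x* = M/(p_x + p_y·(y/x)).
Numerically y/x = 0.053254, so x* = 62/(9 + 13·0.053254) = 6.3968 and y* = 0.053254·6.3968 = 0.3407.
At M' = 93: y* = 0.511. Change: 0.511 − 0.3407 = 0.1703.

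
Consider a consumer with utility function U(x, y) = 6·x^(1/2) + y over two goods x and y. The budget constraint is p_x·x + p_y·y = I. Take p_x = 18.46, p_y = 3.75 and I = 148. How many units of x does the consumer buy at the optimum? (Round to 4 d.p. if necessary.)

x* = 0.3714

MU_x = 3/√x, MU_y = 1. Tangency: 3/√x = p_x/p_y.
Solve: √x = 3·p_y/p_x, so x*(p_x,p_y) = (3·p_y/p_x)², and y* = (I − p_x·x*)/p_y.
Plugging in: x* = (3·3.75/18.46)² = 0.3714.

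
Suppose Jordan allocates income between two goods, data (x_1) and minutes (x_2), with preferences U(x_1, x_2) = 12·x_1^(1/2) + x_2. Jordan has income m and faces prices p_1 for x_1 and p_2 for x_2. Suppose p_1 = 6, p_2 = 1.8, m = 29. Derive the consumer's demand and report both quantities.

Utility is quasi-linear in x_2; the FOC for x_1 is 6/√x_1 = p_1/p_2.
Solve: √x_1 = 6·p_2/p_1, so x_1*(p_1,p_2) = (6·p_2/p_1)², and x_2* = (m − p_1·x_1*)/p_2.
Plugging in: x_1* = (6·1.8/6)² = 3.24, x_2* = 5.3111.

x_1* = 3.24, x_2* = 5.3111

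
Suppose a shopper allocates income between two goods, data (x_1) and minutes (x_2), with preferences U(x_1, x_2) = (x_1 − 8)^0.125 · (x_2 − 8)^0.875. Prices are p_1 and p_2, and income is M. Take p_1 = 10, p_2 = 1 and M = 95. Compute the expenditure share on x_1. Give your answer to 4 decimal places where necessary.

MRS = (1/7)·(x_2−8)/(x_1−8). Tangency with p_1/p_2 gives x_2−8 = 7·(p_1/p_2)·(x_1−8).
Substituting into the budget: x_1* = 8 + 0.125·(M − 8·p_1 − 8·p_2)/p_1, and x_2* = 8 + 0.875·(…)/p_2.
Discretionary income = 95 − 8·10 − 8·1 = 7; x_1* = 8 + 0.125·7/10 = 8.0875; x_2* = 8 + 0.875·7/1 = 14.125.
Expenditure on x_1: 10·8.0875 = 80.875; share = 0.8513.

share on x_1 = 0.8513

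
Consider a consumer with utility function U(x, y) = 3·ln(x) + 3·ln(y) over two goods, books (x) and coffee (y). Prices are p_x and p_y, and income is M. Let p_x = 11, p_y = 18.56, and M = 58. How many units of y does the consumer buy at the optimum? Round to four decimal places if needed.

y* = 1.5625

Tangency: MRS = y/x = p_x/p_y.
So 3·p_y·y = 3·p_x·x; combined with the budget, a share 0.5 of income goes to x.
Demand: x*(p_x,p_y,M) = 0.5·M/p_x and y* = 0.5·M/p_y.
At p_x=11, p_y=18.56, M=58: y* = 0.5·58/18.56 = 1.5625.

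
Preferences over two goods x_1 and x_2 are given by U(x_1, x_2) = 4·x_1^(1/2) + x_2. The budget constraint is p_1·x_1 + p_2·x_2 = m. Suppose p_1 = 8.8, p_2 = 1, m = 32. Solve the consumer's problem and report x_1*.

x_1* = 0.0517

Solve: √x_1 = 2·p_2/p_1, so x_1*(p_1,p_2) = (2·p_2/p_1)², and x_2* = (m − p_1·x_1*)/p_2.
Plugging in: x_1* = (2·1/8.8)² = 0.0517.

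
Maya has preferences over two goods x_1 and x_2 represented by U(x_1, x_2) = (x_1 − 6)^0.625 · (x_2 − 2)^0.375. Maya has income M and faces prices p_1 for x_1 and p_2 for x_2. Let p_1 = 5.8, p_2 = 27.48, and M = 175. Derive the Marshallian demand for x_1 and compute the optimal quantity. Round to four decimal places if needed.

Let x_1' = x_1−6, x_2' = x_2−2. MRS = (5/3)·x_2'/x_1' = p_1/p_2.
Substituting into the budget: x_1* = 6 + 0.625·(M − 6·p_1 − 2·p_2)/p_1, and x_2* = 2 + 0.375·(…)/p_2.
Discretionary income = 175 − 6·5.8 − 2·27.48 = 85.24; x_1* = 6 + 0.625·85.24/5.8 = 15.1853.

x_1* = 15.1853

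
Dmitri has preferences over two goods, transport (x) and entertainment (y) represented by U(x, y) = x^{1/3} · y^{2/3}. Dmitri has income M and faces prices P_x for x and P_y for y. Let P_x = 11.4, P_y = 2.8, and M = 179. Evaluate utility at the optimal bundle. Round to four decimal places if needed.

The MRS is (1/2)·y/x. Set MRS = P_x/P_y.
Rearranging, P_y·y = 2·P_x·x. Substituting into the budget gives P_x·x·(1 + 2) = M.
Demand: x*(P_x,P_y,M) = 1/3·M/P_x and y* = 2/3·M/P_y.
At P_x=11.4, P_y=2.8, M=179: x* = 1/3·179/11.4 = 5.2339, y* = 42.619.
Utility at the optimum: U(5.2339, 42.619) = 21.1842.

V = 21.1842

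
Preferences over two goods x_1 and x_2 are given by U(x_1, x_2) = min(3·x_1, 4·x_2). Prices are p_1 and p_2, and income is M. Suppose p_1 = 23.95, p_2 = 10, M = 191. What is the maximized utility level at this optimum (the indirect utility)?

V = 18.2194

Demand: x_1*(p_1,p_2,M) = 4·M/(4·p_1 + 3·p_2), x_2* = 3·M/(4·p_1 + 3·p_2).
Here 4·23.95 + 3·10 = 125.8, giving x_1* = 6.0731 and x_2* = 4.5548.
Utility at the optimum: U(6.0731, 4.5548) = 18.2194.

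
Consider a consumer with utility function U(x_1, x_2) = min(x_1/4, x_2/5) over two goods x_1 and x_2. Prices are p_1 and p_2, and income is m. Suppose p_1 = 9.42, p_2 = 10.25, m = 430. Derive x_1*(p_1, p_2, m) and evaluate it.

With perfect complements, no substitution: consume in ratio x_1:x_2 = 4:5.
Budget: p_1·x_1 + p_2·(5/4)·x_1 = m, so (4·p_1 + 5·p_2)·x_1 = 4·m.
Demand: x_1*(p_1,p_2,m) = 4·m/(4·p_1 + 5·p_2), x_2* = 5·m/(4·p_1 + 5·p_2).
Here 4·9.42 + 5·10.25 = 88.93, giving x_1* = 19.3411.

x_1* = 19.3411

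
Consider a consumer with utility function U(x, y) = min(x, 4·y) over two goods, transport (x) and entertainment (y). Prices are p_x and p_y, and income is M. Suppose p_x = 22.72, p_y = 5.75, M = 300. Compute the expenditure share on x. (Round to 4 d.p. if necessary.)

share on x = 0.9405

With perfect complements, no substitution: consume in ratio x:y = 4:1.
Budget: p_x·x + p_y·(1/4)·x = M, so (4·p_x + p_y)·x = 4·M.
Demand: x*(p_x,p_y,M) = 4·M/(4·p_x + p_y), y* = M/(4·p_x + p_y).
Here 4·22.72 + 5.75 = 96.63, giving x* = 12.4185 and y* = 3.1046.
Expenditure on x: 22.72·12.4185 = 282.1484; share = 0.9405.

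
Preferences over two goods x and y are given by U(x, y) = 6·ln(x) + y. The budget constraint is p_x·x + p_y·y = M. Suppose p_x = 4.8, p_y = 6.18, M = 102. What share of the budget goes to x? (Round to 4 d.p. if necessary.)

So x*(p_x,p_y) = 6·p_y/p_x, independent of income; and y* = (M − 6·p_y)/p_y.
At the given prices: x* = 6·6.18/4.8 = 7.725, and y* = 10.5049.
Expenditure on x: 4.8·7.725 = 37.08; share = 0.3635.

share on x = 0.3635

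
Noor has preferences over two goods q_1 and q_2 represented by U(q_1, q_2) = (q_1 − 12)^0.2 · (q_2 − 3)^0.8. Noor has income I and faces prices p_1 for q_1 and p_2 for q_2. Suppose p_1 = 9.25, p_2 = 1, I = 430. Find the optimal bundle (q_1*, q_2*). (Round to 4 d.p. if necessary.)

q_1* = 18.8324, q_2* = 255.8

MRS = (1/4)·(q_2−3)/(q_1−12). Tangency with p_1/p_2 gives q_2−3 = 4·(p_1/p_2)·(q_1−12).
Substituting into the budget: q_1* = 12 + 0.2·(I − 12·p_1 − 3·p_2)/p_1, and q_2* = 3 + 0.8·(…)/p_2.
Discretionary income = 430 − 12·9.25 − 3·1 = 316; q_1* = 12 + 0.2·316/9.25 = 18.8324; q_2* = 3 + 0.8·316/1 = 255.8.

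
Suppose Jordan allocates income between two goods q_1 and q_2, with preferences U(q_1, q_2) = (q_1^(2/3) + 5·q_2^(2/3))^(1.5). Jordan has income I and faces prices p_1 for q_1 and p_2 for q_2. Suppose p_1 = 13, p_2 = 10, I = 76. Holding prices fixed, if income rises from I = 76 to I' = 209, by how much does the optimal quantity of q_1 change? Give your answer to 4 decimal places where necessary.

Δq_1* = 0.0482

MRS = MU_q_1/MU_q_2 = (1/5)·(q_2/q_1)^(1/3). Set equal to p_1/p_2.
Solve for the ratio: q_2/q_1 = [5·p_1/p_2]^(3).
With the ratio pinned down, the budget gives q_1* = I/(p_1 + p_2·(q_2/q_1)) and q_2* = (q_2/q_1)·q_1*.
Numerically q_2/q_1 = 274.625, so q_1* = 76/(13 + 10·274.625) = 0.0275.
At I' = 209: q_1* = 0.0757. Change: 0.0757 − 0.0275 = 0.0482.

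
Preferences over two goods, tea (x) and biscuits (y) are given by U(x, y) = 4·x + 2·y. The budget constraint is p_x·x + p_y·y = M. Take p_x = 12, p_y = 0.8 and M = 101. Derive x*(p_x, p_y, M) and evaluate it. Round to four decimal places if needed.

Linear utility — the consumer picks whichever good has higher MU/price: 4/12 = 0.3333 vs 2/0.8 = 2.5.
y gives more utility per dollar, so spend all income on y: y* = M/p_y, x* = 0.
Numerically: x* = 0, y* = 126.25.

x* = 0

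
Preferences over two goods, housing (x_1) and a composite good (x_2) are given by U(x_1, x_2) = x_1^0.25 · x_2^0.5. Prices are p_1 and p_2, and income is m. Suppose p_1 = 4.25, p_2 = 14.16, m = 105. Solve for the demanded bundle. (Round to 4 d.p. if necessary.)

Tangency: MRS = (1/2)·x_2/x_1 = p_1/p_2.
So 0.25·p_2·x_2 = 0.5·p_1·x_1; combined with the budget, a share 1/3 of income goes to x_1.
Demand: x_1*(p_1,p_2,m) = 1/3·m/p_1 and x_2* = 2/3·m/p_2.
At p_1=4.25, p_2=14.16, m=105: x_1* = 1/3·105/4.25 = 8.2353, x_2* = 4.9435.

x_1* = 8.2353, x_2* = 4.9435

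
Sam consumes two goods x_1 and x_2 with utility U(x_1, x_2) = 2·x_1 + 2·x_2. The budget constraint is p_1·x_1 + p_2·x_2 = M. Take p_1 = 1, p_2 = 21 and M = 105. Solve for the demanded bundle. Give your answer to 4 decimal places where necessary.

x_1 gives more utility per dollar, so spend all income on x_1: x_1* = M/p_1, x_2* = 0.
Numerically: x_1* = 105, x_2* = 0.

x_1* = 105, x_2* = 0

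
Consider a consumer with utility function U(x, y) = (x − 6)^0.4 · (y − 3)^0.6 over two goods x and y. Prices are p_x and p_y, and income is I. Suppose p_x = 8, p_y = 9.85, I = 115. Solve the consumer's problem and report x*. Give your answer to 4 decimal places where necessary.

MRS = (2/3)·(y−3)/(x−6). Tangency with p_x/p_y gives y−3 = (3/2)·(p_x/p_y)·(x−6).
After buying the subsistence bundle (6, 3), a share 0.4 of the remaining income goes to x: x* = 6 + 0.4·(I − 6p_x − 3p_y)/p_x.
Discretionary income = 115 − 6·8 − 3·9.85 = 37.45; x* = 6 + 0.4·37.45/8 = 7.8725.

x* = 7.8725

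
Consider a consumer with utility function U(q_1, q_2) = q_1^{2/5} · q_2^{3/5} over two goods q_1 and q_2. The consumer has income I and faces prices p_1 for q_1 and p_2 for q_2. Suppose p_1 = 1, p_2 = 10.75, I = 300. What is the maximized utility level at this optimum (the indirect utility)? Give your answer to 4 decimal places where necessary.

V = 36.8121

At p_1=1, p_2=10.75, I=300: q_1* = 0.4·300/1 = 120, q_2* = 16.7442.
Utility at the optimum: U(120, 16.7442) = 36.8121.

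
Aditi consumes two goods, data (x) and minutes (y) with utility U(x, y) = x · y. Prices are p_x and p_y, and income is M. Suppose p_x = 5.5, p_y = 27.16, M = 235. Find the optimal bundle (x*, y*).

Demand: x*(p_x,p_y,M) = 0.5·M/p_x and y* = 0.5·M/p_y.
At p_x=5.5, p_y=27.16, M=235: x* = 0.5·235/5.5 = 21.3636, y* = 4.3262.

x* = 21.3636, y* = 4.3262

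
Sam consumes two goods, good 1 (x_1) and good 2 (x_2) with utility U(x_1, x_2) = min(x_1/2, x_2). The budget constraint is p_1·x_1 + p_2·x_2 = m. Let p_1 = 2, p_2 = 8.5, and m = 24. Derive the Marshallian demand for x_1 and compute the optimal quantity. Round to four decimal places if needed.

x_1* = 3.84

Leontief preferences: the optimum is at the kink where x_1/2 = x_2/1, i.e. x_2 = (1/2)·x_1.
Budget: p_1·x_1 + p_2·(1/2)·x_1 = m, so (2·p_1 + p_2)·x_1 = 2·m.
Demand: x_1*(p_1,p_2,m) = 2·m/(2·p_1 + p_2), x_2* = m/(2·p_1 + p_2).
Here 2·2 + 8.5 = 12.5, giving x_1* = 3.84.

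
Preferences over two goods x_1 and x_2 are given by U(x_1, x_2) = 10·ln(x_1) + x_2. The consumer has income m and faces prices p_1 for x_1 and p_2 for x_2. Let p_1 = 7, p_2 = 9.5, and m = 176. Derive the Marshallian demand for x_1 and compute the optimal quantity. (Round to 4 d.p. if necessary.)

x_1* = 13.5714

MU_x_1 = 10/x_1, MU_x_2 = 1. Tangency: 10/x_1 = p_1/p_2.
So x_1*(p_1,p_2) = 10·p_2/p_1, independent of income; and x_2* = (m − 10·p_2)/p_2.
At the given prices: x_1* = 10·9.5/7 = 13.5714.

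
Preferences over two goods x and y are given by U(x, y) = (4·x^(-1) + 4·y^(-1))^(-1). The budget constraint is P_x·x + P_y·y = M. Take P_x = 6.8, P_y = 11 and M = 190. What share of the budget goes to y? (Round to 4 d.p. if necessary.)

Numerically y/x = 0.786245, so x* = 190/(6.8 + 11·0.786245) = 12.2988 and y* = 0.786245·12.2988 = 9.6699.
Expenditure on y: 11·9.6699 = 106.3684; share = 0.5598.

share on y = 0.5598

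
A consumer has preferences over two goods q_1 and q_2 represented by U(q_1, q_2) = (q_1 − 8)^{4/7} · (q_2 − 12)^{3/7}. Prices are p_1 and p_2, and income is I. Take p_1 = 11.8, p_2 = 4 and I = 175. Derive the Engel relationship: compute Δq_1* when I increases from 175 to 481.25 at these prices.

Δq_1* = 14.8305

This is Cobb-Douglas in (q_1−8, q_2−12): tangency gives 4/7·p_2·(q_2−12) = 3/7·p_1·(q_1−8).
After buying the subsistence bundle (8, 12), a share 4/7 of the remaining income goes to q_1: q_1* = 8 + 4/7·(I − 8p_1 − 12p_2)/p_1.
Discretionary income = 175 − 8·11.8 − 12·4 = 32.6; q_1* = 8 + 4/7·32.6/11.8 = 9.5787.
At I' = 481.25: q_1* = 24.4092. Change: 24.4092 − 9.5787 = 14.8305.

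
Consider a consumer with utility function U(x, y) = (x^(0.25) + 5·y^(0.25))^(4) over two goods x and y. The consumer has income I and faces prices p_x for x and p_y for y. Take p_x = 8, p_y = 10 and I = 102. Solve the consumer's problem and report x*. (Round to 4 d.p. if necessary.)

MRS = MU_x/MU_y = (1/5)·(y/x)^(0.75). Set equal to p_x/p_y.
Solve for the ratio: y/x = [5·p_x/p_y]^(4/3).
With the ratio pinned down, the budget gives x* = I/(p_x + p_y·(y/x)) and y* = (y/x)·x*.
Numerically y/x = 6.349604, so x* = 102/(8 + 10·6.349604) = 1.4267.

x* = 1.4267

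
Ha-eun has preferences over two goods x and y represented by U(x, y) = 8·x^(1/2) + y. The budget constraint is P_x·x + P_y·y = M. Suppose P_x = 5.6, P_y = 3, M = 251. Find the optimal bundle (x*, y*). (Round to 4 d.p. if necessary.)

x* = 4.5918, y* = 75.0952

Solve: √x = 4·P_y/P_x, so x*(P_x,P_y) = (4·P_y/P_x)², and y* = (M − P_x·x*)/P_y.
Plugging in: x* = (4·3/5.6)² = 4.5918, y* = 75.0952.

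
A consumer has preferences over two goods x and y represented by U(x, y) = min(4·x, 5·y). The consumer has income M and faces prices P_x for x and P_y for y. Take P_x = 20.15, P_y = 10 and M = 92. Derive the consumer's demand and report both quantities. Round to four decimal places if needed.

x* = 3.2682, y* = 2.6146

Leontief preferences: the optimum is at the kink where x/5 = y/4, i.e. y = (4/5)·x.
Budget: P_x·x + P_y·(4/5)·x = M, so (5·P_x + 4·P_y)·x = 5·M.
Demand: x*(P_x,P_y,M) = 5·M/(5·P_x + 4·P_y), y* = 4·M/(5·P_x + 4·P_y).
Here 5·20.15 + 4·10 = 140.75, giving x* = 3.2682 and y* = 2.6146.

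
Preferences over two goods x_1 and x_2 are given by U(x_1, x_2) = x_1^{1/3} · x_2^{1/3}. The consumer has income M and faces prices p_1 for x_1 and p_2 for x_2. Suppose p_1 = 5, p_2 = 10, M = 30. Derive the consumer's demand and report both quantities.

x_1* = 3, x_2* = 1.5

Tangency: MRS = x_2/x_1 = p_1/p_2.
So 1/3·p_2·x_2 = 1/3·p_1·x_1; combined with the budget, a share 0.5 of income goes to x_1.
Demand: x_1*(p_1,p_2,M) = 0.5·M/p_1 and x_2* = 0.5·M/p_2.
At p_1=5, p_2=10, M=30: x_1* = 0.5·30/5 = 3, x_2* = 1.5.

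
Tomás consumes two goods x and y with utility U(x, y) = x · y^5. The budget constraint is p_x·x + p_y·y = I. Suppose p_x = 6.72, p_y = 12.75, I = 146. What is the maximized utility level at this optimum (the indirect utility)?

The MRS is (1/5)·y/x. Set MRS = p_x/p_y.
So p_y·y = 5·p_x·x; combined with the budget, a share 1/6 of income goes to x.
Demand: x*(p_x,p_y,I) = 1/6·I/p_x and y* = 5/6·I/p_y.
At p_x=6.72, p_y=12.75, I=146: x* = 1/6·146/6.72 = 3.621, y* = 9.5425.
Utility at the optimum: U(3.621, 9.5425) = 286509.784.

V = 286509.784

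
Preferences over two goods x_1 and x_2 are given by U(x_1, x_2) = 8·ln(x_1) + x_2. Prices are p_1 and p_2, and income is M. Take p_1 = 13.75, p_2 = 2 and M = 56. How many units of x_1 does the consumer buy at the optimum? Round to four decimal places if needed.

x_1* = 1.1636

Set MRS = p_1/p_2: (8/x_1)/1 = p_1/p_2.
So x_1*(p_1,p_2) = 8·p_2/p_1, independent of income; and x_2* = (M − 8·p_2)/p_2.
At the given prices: x_1* = 8·2/13.75 = 1.1636.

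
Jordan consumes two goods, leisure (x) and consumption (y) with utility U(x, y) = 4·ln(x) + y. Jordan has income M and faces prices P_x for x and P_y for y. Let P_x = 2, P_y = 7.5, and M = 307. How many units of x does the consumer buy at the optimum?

So x*(P_x,P_y) = 4·P_y/P_x, independent of income; and y* = (M − 4·P_y)/P_y.
At the given prices: x* = 4·7.5/2 = 15.

x* = 15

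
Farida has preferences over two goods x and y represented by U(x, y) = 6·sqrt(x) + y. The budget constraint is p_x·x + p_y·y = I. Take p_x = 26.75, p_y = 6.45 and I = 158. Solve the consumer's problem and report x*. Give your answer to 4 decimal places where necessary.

x* = 0.5233

MU_x = 3/√x, MU_y = 1. Tangency: 3/√x = p_x/p_y.
Thus x* = (3·p_y/p_x)² — independent of I — with the rest of income spent on y.
Plugging in: x* = (3·6.45/26.75)² = 0.5233.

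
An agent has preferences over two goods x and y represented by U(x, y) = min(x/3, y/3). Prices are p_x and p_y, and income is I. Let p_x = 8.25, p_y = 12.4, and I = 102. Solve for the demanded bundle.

Here 3·8.25 + 3·12.4 = 61.95, giving x* = 4.9395 and y* = 4.9395.

x* = 4.9395, y* = 4.9395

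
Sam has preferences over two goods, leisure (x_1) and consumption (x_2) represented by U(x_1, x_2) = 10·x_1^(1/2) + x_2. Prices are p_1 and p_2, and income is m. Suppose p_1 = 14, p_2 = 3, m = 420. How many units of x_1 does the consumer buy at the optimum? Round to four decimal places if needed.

x_1* = 1.148

MU_x_1 = 5/√x_1, MU_x_2 = 1. Tangency: 5/√x_1 = p_1/p_2.
Thus x_1* = (5·p_2/p_1)² — independent of m — with the rest of income spent on x_2.
Plugging in: x_1* = (5·3/14)² = 1.148.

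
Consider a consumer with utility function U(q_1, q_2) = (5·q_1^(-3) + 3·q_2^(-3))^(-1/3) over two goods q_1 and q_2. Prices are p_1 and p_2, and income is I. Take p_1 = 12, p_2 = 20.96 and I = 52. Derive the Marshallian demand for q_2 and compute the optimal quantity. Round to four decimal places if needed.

From the CES first-order condition, (5/3)·(q_2/q_1)^(4) = p_1/p_2.
Solve for the ratio: q_2/q_1 = [(3/5)·p_1/p_2]^(0.25).
With the ratio pinned down, the budget gives q_1* = I/(p_1 + p_2·(q_2/q_1)) and q_2* = (q_2/q_1)·q_1*.
Numerically q_2/q_1 = 0.765571, so q_1* = 52/(12 + 20.96·0.765571) = 1.8541 and q_2* = 0.765571·1.8541 = 1.4194.

q_2* = 1.4194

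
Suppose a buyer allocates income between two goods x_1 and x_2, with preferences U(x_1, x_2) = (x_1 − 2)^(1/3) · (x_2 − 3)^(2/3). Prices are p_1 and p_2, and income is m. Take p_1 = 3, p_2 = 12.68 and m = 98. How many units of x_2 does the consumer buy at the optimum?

Let x_1' = x_1−2, x_2' = x_2−3. MRS = (1/2)·x_2'/x_1' = p_1/p_2.
After buying the subsistence bundle (2, 3), a share 1/3 of the remaining income goes to x_1: x_1* = 2 + 1/3·(m − 2p_1 − 3p_2)/p_1.
Discretionary income = 98 − 2·3 − 3·12.68 = 53.96; x_2* = 3 + 2/3·53.96/12.68 = 5.837.

x_2* = 5.837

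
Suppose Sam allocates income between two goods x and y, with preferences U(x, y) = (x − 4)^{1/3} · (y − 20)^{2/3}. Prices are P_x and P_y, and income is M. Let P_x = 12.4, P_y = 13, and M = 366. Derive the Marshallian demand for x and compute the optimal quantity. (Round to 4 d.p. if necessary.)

After buying the subsistence bundle (4, 20), a share 1/3 of the remaining income goes to x: x* = 4 + 1/3·(M − 4P_x − 20P_y)/P_x.
Discretionary income = 366 − 4·12.4 − 20·13 = 56.4; x* = 4 + 1/3·56.4/12.4 = 5.5161.

x* = 5.5161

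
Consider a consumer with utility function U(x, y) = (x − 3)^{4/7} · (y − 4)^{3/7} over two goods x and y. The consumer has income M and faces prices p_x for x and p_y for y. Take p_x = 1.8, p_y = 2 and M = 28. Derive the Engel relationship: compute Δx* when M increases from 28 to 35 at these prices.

Δx* = 2.2222

MRS = (4/3)·(y−4)/(x−3). Tangency with p_x/p_y gives y−4 = (3/4)·(p_x/p_y)·(x−3).
Substituting into the budget: x* = 3 + 4/7·(M − 3·p_x − 4·p_y)/p_x, and y* = 4 + 3/7·(…)/p_y.
Discretionary income = 28 − 3·1.8 − 4·2 = 14.6; x* = 3 + 4/7·14.6/1.8 = 7.6349.
At M' = 35: x* = 9.8571. Change: 9.8571 − 7.6349 = 2.2222.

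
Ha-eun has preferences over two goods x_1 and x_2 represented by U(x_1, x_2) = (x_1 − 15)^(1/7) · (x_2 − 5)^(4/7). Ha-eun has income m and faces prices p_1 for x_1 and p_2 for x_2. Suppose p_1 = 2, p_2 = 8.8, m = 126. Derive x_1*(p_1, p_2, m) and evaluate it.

This is Cobb-Douglas in (x_1−15, x_2−5): tangency gives 1/7·p_2·(x_2−5) = 4/7·p_1·(x_1−15).
After buying the subsistence bundle (15, 5), a share 0.2 of the remaining income goes to x_1: x_1* = 15 + 0.2·(m − 15p_1 − 5p_2)/p_1.
Discretionary income = 126 − 15·2 − 5·8.8 = 52; x_1* = 15 + 0.2·52/2 = 20.2.

x_1* = 20.2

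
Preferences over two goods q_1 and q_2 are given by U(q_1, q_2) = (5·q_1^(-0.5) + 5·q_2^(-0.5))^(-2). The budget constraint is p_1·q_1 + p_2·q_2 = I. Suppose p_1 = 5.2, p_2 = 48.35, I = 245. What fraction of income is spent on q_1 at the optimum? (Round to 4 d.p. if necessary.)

share on q_1 = 0.3223

From the CES first-order condition, (q_2/q_1)^(1.5) = p_1/p_2.
Hence q_2/q_1 = (p_1/p_2)^(1/(1.5)), i.e. raised to the 2/3 power.
Substitute q_2 = (q_2/q_1)·q_1 into the budget: q_1* = I/(p_1 + p_2·(q_2/q_1)).
Numerically q_2/q_1 = 0.226154, so q_1* = 245/(5.2 + 48.35·0.226154) = 15.1848 and q_2* = 0.226154·15.1848 = 3.4341.
Expenditure on q_1: 5.2·15.1848 = 78.961; share = 0.3223.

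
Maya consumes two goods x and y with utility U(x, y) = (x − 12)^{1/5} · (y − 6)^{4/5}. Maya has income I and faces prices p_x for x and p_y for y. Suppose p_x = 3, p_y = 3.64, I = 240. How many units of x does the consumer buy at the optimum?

This is Cobb-Douglas in (x−12, y−6): tangency gives 0.2·p_y·(y−6) = 0.8·p_x·(x−12).
Substituting into the budget: x* = 12 + 0.2·(I − 12·p_x − 6·p_y)/p_x, and y* = 6 + 0.8·(…)/p_y.
Discretionary income = 240 − 12·3 − 6·3.64 = 182.16; x* = 12 + 0.2·182.16/3 = 24.144.

x* = 24.144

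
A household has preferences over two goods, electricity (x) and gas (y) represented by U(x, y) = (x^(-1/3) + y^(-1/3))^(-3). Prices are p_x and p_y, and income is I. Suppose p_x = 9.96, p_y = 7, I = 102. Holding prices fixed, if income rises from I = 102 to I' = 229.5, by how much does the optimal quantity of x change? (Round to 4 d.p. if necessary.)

Δx* = 6.6826

From the CES first-order condition, (y/x)^(4/3) = p_x/p_y.
Solve for the ratio: y/x = [p_x/p_y]^(0.75).
With the ratio pinned down, the budget gives x* = I/(p_x + p_y·(y/x)) and y* = (y/x)·x*.
Numerically y/x = 1.30278, so x* = 102/(9.96 + 7·1.30278) = 5.3461.
At I' = 229.5: x* = 12.0286. Change: 12.0286 − 5.3461 = 6.6826.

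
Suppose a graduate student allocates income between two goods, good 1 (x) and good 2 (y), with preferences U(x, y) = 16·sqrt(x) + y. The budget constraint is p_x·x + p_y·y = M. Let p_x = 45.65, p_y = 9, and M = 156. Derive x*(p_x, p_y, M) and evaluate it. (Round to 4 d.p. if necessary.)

Plugging in: x* = (8·9/45.65)² = 2.4876.

x* = 2.4876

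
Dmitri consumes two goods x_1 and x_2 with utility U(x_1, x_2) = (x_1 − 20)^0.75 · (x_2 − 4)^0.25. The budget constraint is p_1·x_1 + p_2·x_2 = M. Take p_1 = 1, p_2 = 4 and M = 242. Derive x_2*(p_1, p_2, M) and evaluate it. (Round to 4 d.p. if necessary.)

Let x_1' = x_1−20, x_2' = x_2−4. MRS = 3·x_2'/x_1' = p_1/p_2.
After buying the subsistence bundle (20, 4), a share 0.75 of the remaining income goes to x_1: x_1* = 20 + 0.75·(M − 20p_1 − 4p_2)/p_1.
Discretionary income = 242 − 20·1 − 4·4 = 206; x_2* = 4 + 0.25·206/4 = 16.875.

x_2* = 16.875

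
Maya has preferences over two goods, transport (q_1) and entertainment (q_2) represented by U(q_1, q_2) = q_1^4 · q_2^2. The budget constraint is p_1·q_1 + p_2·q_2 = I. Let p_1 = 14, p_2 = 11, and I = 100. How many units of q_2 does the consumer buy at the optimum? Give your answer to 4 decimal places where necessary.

q_2* = 3.0303

The MRS is 2·q_2/q_1. Set MRS = p_1/p_2.
So 4·p_2·q_2 = 2·p_1·q_1; combined with the budget, a share 2/3 of income goes to q_1.
Demand: q_1*(p_1,p_2,I) = 2/3·I/p_1 and q_2* = 1/3·I/p_2.
At p_1=14, p_2=11, I=100: q_2* = 1/3·100/11 = 3.0303.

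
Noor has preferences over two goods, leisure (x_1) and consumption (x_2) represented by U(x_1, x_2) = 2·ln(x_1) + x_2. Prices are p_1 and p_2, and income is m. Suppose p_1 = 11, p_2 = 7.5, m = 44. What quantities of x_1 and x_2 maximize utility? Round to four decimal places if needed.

x_1* = 1.3636, x_2* = 3.8667

MU_x_1 = 2/x_1, MU_x_2 = 1. Tangency: 2/x_1 = p_1/p_2.
So x_1*(p_1,p_2) = 2·p_2/p_1, independent of income; and x_2* = (m − 2·p_2)/p_2.
At the given prices: x_1* = 2·7.5/11 = 1.3636, and x_2* = 3.8667.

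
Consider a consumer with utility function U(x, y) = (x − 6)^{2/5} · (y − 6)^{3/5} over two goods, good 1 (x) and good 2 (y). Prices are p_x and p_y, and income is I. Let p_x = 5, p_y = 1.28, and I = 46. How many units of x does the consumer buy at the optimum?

Let x' = x−6, y' = y−6. MRS = (2/3)·y'/x' = p_x/p_y.
Substituting into the budget: x* = 6 + 0.4·(I − 6·p_x − 6·p_y)/p_x, and y* = 6 + 0.6·(…)/p_y.
Discretionary income = 46 − 6·5 − 6·1.28 = 8.32; x* = 6 + 0.4·8.32/5 = 6.6656.

x* = 6.6656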